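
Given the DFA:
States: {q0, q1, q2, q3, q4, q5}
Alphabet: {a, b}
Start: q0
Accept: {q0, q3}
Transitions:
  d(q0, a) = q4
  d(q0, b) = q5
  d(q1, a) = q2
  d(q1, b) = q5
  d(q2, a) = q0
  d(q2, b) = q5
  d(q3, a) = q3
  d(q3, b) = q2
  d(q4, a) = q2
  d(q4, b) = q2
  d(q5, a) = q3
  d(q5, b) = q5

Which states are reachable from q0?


BFS from q0:
  layer 0: {q0}
  layer 1: {q4, q5}
  layer 2: {q2, q3}

{q0, q2, q3, q4, q5}


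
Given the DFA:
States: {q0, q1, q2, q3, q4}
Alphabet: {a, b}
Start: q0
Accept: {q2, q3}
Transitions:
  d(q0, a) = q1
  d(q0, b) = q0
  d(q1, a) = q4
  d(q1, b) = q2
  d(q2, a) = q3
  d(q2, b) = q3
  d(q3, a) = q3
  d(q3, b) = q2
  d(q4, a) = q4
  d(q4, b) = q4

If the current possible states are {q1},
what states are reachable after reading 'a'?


Apply transition on 'a' from each current state:
  d(q1, a) = q4

{q4}


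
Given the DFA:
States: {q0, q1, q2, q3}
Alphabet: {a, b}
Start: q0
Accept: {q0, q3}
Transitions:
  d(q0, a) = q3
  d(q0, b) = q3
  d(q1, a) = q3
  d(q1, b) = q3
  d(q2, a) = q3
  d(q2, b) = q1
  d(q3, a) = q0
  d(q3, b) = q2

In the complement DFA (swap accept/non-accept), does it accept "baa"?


Trace: q0 -> q3 -> q0 -> q3
Final: q3
Original accept: {q0, q3}
Complement: q3 is in original accept

No, complement rejects (original accepts)


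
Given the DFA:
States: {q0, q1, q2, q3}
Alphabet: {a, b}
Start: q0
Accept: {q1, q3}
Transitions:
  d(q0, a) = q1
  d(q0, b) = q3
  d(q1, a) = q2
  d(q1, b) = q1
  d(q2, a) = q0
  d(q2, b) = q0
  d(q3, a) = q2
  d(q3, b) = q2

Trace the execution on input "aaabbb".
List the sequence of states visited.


Input: aaabbb
d(q0, a) = q1
d(q1, a) = q2
d(q2, a) = q0
d(q0, b) = q3
d(q3, b) = q2
d(q2, b) = q0


q0 -> q1 -> q2 -> q0 -> q3 -> q2 -> q0


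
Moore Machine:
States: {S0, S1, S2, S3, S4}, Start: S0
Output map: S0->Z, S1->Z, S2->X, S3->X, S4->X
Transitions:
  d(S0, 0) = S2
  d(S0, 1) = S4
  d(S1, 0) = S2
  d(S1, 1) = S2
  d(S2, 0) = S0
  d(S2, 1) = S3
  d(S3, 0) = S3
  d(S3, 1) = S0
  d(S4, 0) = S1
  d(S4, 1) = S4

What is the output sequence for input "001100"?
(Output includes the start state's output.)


Start: S0 (output Z)
  --0--> S2 (output X)
  --0--> S0 (output Z)
  --1--> S4 (output X)
  --1--> S4 (output X)
  --0--> S1 (output Z)
  --0--> S2 (output X)

"ZXZXXZX"


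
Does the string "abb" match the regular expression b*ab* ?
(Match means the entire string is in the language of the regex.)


|string| = 3; first = 'a'; last = 'b'

Yes, "abb" matches b*ab*


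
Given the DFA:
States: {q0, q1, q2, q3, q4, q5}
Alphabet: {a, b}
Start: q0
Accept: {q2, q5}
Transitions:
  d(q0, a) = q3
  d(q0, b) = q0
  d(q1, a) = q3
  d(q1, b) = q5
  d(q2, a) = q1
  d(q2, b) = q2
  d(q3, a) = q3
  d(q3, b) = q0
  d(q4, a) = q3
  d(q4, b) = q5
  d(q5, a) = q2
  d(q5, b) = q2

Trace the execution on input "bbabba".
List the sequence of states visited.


Input: bbabba
d(q0, b) = q0
d(q0, b) = q0
d(q0, a) = q3
d(q3, b) = q0
d(q0, b) = q0
d(q0, a) = q3


q0 -> q0 -> q0 -> q3 -> q0 -> q0 -> q3


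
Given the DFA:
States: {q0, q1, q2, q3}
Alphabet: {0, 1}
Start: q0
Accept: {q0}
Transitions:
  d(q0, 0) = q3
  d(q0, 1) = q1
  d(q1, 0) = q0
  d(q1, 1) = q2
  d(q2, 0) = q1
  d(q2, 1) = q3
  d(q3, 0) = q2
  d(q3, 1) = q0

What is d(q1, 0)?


Looking up transition d(q1, 0)

q0


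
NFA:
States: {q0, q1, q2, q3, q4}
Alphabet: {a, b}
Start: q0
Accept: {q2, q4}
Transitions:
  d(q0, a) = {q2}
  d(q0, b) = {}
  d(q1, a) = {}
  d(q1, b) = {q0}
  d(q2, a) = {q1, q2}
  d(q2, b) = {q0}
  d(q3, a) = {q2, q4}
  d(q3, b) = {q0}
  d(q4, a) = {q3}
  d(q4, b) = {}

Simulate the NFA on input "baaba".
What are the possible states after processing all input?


Start: {q0}
  --b--> {}
  --a--> {}
  --a--> {}
  --b--> {}
  --a--> {}

{} (empty set, no valid transitions)


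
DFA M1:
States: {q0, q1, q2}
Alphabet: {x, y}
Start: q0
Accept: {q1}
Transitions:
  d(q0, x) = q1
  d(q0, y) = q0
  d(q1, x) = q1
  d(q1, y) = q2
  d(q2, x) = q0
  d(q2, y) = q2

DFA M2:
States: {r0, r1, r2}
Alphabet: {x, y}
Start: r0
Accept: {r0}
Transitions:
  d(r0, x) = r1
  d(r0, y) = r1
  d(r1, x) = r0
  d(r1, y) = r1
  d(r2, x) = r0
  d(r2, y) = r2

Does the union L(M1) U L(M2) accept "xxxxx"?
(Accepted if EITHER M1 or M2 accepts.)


M1: final=q1 accepted=True
M2: final=r1 accepted=False

Yes, union accepts


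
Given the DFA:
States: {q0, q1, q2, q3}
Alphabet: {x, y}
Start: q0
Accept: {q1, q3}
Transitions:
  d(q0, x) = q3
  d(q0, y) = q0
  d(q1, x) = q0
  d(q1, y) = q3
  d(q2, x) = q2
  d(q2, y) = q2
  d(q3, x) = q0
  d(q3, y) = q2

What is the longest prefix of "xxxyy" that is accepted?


Run the DFA, marking each prefix where the state is accepting:
  "" -> q0 [reject]
  "x" -> q3 [accept]
  "xx" -> q0 [reject]
  "xxx" -> q3 [accept]
  "xxxy" -> q2 [reject]
  "xxxyy" -> q2 [reject]

"xxx"


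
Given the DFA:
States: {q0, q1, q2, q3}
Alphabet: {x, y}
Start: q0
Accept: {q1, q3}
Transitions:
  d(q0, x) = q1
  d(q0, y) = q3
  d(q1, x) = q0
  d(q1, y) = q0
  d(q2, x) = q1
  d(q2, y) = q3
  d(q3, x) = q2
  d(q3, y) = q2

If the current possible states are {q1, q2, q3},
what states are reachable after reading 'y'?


Apply transition on 'y' from each current state:
  d(q1, y) = q0
  d(q2, y) = q3
  d(q3, y) = q2

{q0, q2, q3}


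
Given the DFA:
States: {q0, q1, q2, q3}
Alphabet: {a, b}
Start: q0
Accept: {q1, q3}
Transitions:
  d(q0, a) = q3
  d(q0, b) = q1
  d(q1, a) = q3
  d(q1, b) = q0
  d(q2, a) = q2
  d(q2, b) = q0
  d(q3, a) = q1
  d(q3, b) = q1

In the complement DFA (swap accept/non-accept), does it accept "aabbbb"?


Trace: q0 -> q3 -> q1 -> q0 -> q1 -> q0 -> q1
Final: q1
Original accept: {q1, q3}
Complement: q1 is in original accept

No, complement rejects (original accepts)


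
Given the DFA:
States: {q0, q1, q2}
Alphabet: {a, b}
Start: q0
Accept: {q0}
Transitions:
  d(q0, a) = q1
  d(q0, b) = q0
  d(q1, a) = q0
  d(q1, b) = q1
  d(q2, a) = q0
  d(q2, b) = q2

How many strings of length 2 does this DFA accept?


Enumerating all length-2 strings:
  "aa" -> q0 [accept]
  "ab" -> q1 [reject]
  "ba" -> q1 [reject]
  "bb" -> q0 [accept]

2 out of 4


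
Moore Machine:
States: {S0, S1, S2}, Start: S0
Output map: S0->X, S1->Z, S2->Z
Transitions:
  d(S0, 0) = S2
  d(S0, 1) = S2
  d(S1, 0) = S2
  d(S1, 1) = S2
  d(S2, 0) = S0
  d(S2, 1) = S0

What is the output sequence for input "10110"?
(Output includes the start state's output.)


Start: S0 (output X)
  --1--> S2 (output Z)
  --0--> S0 (output X)
  --1--> S2 (output Z)
  --1--> S0 (output X)
  --0--> S2 (output Z)

"XZXZXZ"


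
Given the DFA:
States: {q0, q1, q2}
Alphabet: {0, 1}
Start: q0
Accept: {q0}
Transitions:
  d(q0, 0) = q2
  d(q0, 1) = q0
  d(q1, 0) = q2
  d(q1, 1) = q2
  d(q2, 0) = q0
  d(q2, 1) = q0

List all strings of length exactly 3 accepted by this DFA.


All strings of length 3: 8 total
Accepted: 5

"001", "011", "100", "101", "111"


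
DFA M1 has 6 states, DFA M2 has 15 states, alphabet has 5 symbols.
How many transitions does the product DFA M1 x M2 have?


Product DFA has 6 * 15 = 90 states.
Each has 5 transitions: 90 * 5 = 450

450


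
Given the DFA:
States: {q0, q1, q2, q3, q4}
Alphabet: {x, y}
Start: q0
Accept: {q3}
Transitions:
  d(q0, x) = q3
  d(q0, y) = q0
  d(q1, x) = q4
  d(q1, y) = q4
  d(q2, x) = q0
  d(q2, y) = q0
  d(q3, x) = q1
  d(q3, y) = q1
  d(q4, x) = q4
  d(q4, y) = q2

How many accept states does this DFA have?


Accept states listed: {q3}
Counting: q3(1)

1


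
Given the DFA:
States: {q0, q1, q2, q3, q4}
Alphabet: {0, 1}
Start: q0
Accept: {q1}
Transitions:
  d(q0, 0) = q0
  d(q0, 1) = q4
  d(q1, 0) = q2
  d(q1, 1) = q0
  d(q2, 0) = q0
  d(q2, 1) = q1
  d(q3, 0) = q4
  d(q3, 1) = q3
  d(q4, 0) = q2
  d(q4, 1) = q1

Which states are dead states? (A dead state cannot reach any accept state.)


Forward reachability from each state:
  q0 -> reaches accept state q1 (live)
  q1 -> reaches accept state q1 (live)
  q2 -> reaches accept state q1 (live)
  q3 -> reaches accept state q1 (live)
  q4 -> reaches accept state q1 (live)

None (all states can reach an accept state)


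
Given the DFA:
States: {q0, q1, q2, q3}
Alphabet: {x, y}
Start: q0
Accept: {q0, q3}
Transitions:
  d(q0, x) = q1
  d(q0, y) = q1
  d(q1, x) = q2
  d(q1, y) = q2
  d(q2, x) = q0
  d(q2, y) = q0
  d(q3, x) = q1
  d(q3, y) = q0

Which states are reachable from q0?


BFS from q0:
  layer 0: {q0}
  layer 1: {q1}
  layer 2: {q2}

{q0, q1, q2}


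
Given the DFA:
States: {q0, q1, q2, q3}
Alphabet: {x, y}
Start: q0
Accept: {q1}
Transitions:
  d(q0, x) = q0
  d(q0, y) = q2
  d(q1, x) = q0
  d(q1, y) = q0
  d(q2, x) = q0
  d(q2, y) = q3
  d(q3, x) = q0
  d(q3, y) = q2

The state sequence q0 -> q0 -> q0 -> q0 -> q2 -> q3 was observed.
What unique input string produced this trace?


Trace back each transition to find the symbol:
  q0 --[x]--> q0
  q0 --[x]--> q0
  q0 --[x]--> q0
  q0 --[y]--> q2
  q2 --[y]--> q3

"xxxyy"


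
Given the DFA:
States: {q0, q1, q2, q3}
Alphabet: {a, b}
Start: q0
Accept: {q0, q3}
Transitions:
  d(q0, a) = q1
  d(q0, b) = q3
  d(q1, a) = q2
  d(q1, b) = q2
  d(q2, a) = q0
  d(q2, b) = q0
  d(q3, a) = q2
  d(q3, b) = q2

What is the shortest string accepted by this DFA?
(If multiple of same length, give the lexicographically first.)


BFS by string length (lex-first path to each state shown):
  len 0: q0<-""
Found accept state at length 0.

"" (empty string)


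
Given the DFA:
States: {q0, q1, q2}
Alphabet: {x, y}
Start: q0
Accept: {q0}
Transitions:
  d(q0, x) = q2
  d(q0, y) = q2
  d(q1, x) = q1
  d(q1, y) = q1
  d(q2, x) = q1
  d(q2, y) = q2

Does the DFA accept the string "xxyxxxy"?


Trace: q0 -> q2 -> q1 -> q1 -> q1 -> q1 -> q1 -> q1
Final state: q1
Accept states: {q0}

No, rejected (final state q1 is not an accept state)


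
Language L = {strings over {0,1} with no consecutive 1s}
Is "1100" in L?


'11' occurs at index 0

No, "1100" is not in L


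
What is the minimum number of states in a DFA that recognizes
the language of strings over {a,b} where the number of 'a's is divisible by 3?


States track (count of 'a') mod 3.
Need 3 states: one per remainder 0..2; accept = remainder 0.

3


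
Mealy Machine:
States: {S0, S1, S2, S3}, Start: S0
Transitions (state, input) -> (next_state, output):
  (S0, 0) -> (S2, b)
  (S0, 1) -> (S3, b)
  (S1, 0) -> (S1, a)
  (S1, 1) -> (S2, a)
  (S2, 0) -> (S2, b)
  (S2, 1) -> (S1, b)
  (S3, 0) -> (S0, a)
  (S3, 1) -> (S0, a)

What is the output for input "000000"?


Step-by-step:
  (S0, 0) -> (S2, b)
  (S2, 0) -> (S2, b)
  (S2, 0) -> (S2, b)
  (S2, 0) -> (S2, b)
  (S2, 0) -> (S2, b)
  (S2, 0) -> (S2, b)

"bbbbbb"


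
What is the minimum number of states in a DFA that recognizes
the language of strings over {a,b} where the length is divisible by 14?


States track (length) mod 14.
Need 14 states: one per remainder 0..13; accept = remainder 0.

14


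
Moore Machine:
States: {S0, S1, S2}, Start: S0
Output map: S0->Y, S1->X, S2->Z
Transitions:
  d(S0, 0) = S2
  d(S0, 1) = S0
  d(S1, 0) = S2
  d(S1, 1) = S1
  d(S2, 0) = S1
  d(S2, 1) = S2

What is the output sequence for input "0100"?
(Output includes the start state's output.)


Start: S0 (output Y)
  --0--> S2 (output Z)
  --1--> S2 (output Z)
  --0--> S1 (output X)
  --0--> S2 (output Z)

"YZZXZ"


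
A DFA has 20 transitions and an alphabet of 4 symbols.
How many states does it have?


Each state has exactly one transition per symbol.
states = transitions / |alphabet| = 20 / 4 = 5

5


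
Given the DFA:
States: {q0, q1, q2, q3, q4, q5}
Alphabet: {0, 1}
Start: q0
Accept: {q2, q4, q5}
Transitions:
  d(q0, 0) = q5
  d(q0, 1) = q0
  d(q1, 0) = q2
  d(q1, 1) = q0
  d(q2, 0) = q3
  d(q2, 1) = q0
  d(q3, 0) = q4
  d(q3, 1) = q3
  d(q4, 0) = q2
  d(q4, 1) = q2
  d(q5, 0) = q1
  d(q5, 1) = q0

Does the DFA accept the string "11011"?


Trace: q0 -> q0 -> q0 -> q5 -> q0 -> q0
Final state: q0
Accept states: {q2, q4, q5}

No, rejected (final state q0 is not an accept state)


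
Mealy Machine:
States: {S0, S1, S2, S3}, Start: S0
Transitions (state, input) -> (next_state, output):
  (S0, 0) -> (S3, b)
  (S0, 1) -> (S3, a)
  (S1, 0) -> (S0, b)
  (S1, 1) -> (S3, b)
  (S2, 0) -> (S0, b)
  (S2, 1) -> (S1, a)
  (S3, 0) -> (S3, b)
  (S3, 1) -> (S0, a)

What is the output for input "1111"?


Step-by-step:
  (S0, 1) -> (S3, a)
  (S3, 1) -> (S0, a)
  (S0, 1) -> (S3, a)
  (S3, 1) -> (S0, a)

"aaaa"


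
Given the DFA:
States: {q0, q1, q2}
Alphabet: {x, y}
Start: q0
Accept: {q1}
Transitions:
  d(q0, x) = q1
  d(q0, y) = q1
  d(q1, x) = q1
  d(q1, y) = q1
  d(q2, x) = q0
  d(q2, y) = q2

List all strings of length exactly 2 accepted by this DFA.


All strings of length 2: 4 total
Accepted: 4

"xx", "xy", "yx", "yy"


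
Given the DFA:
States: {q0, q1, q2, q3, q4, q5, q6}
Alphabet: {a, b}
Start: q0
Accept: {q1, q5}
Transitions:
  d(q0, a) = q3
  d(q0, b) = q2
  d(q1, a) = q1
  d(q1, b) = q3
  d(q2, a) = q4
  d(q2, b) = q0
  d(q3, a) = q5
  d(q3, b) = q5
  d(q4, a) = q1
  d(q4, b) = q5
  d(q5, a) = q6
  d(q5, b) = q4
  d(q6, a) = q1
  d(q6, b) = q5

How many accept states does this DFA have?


Accept states listed: {q1, q5}
Counting: q1(1) q5(2)

2


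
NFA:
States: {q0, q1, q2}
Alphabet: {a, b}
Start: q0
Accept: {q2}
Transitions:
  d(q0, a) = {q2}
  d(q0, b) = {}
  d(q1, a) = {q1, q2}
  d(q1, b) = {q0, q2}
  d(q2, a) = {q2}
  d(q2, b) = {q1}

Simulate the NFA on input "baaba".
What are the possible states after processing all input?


Start: {q0}
  --b--> {}
  --a--> {}
  --a--> {}
  --b--> {}
  --a--> {}

{} (empty set, no valid transitions)


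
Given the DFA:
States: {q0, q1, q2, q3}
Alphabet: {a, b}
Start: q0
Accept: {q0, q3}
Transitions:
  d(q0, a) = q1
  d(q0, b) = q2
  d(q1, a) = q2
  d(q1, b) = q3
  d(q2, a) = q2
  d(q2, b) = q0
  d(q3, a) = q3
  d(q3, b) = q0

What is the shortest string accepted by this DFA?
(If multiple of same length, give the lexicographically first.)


BFS by string length (lex-first path to each state shown):
  len 0: q0<-""
Found accept state at length 0.

"" (empty string)


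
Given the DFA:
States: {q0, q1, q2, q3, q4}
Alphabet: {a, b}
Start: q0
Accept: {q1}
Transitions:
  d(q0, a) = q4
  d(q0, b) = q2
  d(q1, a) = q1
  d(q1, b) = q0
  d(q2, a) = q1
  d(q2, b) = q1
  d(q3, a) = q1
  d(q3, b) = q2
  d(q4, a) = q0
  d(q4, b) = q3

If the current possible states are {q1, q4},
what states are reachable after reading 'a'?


Apply transition on 'a' from each current state:
  d(q1, a) = q1
  d(q4, a) = q0

{q0, q1}


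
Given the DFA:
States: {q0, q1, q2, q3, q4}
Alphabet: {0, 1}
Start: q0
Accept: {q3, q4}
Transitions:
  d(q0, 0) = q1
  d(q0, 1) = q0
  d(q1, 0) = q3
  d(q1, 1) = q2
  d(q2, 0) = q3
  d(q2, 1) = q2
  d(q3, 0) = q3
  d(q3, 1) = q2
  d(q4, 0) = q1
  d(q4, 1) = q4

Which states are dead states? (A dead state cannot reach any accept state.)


Forward reachability from each state:
  q0 -> reaches accept state q3 (live)
  q1 -> reaches accept state q3 (live)
  q2 -> reaches accept state q3 (live)
  q3 -> reaches accept state q3 (live)
  q4 -> reaches accept state q3 (live)

None (all states can reach an accept state)


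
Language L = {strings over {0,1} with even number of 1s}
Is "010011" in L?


count('1') = 3; 3 mod 2 = 1

No, "010011" is not in L


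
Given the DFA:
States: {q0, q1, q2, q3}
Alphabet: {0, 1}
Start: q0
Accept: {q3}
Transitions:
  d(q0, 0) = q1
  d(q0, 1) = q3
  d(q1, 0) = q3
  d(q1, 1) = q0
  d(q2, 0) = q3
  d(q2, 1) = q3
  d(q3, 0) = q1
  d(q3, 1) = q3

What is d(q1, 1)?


Looking up transition d(q1, 1)

q0


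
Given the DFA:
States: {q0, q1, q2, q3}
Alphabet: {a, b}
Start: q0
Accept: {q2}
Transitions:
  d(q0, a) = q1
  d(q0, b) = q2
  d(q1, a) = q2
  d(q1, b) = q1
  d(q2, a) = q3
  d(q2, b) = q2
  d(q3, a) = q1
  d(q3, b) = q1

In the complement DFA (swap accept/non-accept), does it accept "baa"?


Trace: q0 -> q2 -> q3 -> q1
Final: q1
Original accept: {q2}
Complement: q1 is not in original accept

Yes, complement accepts (original rejects)


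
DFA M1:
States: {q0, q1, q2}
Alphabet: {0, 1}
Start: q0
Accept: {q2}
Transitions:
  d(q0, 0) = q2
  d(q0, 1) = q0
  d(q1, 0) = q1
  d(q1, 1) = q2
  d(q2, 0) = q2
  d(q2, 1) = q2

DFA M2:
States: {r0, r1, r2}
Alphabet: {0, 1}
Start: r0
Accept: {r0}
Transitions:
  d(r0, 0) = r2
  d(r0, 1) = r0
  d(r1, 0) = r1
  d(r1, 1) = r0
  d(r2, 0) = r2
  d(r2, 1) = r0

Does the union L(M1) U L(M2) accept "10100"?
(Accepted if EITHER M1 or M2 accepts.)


M1: final=q2 accepted=True
M2: final=r2 accepted=False

Yes, union accepts


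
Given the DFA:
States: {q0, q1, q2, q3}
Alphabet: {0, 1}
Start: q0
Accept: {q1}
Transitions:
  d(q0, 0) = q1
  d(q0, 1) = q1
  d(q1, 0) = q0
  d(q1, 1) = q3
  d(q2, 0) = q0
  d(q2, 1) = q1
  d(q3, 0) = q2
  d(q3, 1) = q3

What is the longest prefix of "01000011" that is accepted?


Run the DFA, marking each prefix where the state is accepting:
  "" -> q0 [reject]
  "0" -> q1 [accept]
  "01" -> q3 [reject]
  "010" -> q2 [reject]
  "0100" -> q0 [reject]
  "01000" -> q1 [accept]
  "010000" -> q0 [reject]
  "0100001" -> q1 [accept]
  "01000011" -> q3 [reject]

"0100001"


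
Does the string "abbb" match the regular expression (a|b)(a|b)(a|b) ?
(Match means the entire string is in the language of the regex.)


|string| = 4; first = 'a'; last = 'b'

No, "abbb" does not match (a|b)(a|b)(a|b)


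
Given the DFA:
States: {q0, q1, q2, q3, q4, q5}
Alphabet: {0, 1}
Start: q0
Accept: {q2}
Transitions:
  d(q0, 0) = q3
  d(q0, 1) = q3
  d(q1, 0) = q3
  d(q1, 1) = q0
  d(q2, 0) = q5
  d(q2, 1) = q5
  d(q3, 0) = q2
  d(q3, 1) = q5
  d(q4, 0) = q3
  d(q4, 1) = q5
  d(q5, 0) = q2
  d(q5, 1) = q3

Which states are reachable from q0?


BFS from q0:
  layer 0: {q0}
  layer 1: {q3}
  layer 2: {q2, q5}

{q0, q2, q3, q5}


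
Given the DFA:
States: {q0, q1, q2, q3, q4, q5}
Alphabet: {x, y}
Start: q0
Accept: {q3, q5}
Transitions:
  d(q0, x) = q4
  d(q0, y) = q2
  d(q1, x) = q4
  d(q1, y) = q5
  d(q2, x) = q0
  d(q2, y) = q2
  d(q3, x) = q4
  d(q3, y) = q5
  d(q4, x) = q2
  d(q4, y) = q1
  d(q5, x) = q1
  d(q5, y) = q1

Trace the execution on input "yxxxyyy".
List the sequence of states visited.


Input: yxxxyyy
d(q0, y) = q2
d(q2, x) = q0
d(q0, x) = q4
d(q4, x) = q2
d(q2, y) = q2
d(q2, y) = q2
d(q2, y) = q2


q0 -> q2 -> q0 -> q4 -> q2 -> q2 -> q2 -> q2


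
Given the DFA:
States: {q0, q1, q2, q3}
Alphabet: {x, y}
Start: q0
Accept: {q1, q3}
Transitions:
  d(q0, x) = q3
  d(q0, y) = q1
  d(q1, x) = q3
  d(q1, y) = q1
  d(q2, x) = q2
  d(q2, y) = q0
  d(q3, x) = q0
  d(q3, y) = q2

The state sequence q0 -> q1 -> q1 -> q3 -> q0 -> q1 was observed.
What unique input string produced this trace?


Trace back each transition to find the symbol:
  q0 --[y]--> q1
  q1 --[y]--> q1
  q1 --[x]--> q3
  q3 --[x]--> q0
  q0 --[y]--> q1

"yyxxy"


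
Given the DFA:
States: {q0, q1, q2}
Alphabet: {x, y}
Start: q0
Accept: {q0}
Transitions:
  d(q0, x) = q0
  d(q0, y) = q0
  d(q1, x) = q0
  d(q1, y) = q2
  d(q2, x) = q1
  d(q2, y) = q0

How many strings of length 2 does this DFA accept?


Enumerating all length-2 strings:
  "xx" -> q0 [accept]
  "xy" -> q0 [accept]
  "yx" -> q0 [accept]
  "yy" -> q0 [accept]

4 out of 4


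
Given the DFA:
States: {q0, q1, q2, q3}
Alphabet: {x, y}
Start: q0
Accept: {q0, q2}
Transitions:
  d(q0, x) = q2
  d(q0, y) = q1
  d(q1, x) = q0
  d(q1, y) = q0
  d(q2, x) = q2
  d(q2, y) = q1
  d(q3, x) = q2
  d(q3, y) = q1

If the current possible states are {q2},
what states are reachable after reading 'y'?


Apply transition on 'y' from each current state:
  d(q2, y) = q1

{q1}


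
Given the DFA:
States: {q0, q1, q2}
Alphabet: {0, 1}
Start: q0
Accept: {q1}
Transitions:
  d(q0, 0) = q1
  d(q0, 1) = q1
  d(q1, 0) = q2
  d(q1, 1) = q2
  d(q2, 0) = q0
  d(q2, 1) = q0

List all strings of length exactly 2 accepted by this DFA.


All strings of length 2: 4 total
Accepted: 0

None


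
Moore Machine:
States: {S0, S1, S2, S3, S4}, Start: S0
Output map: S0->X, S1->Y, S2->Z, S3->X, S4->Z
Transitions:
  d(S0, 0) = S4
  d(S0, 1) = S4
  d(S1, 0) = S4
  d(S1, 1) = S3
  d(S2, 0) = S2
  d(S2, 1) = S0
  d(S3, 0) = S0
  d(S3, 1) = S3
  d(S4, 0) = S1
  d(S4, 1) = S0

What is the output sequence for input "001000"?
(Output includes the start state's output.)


Start: S0 (output X)
  --0--> S4 (output Z)
  --0--> S1 (output Y)
  --1--> S3 (output X)
  --0--> S0 (output X)
  --0--> S4 (output Z)
  --0--> S1 (output Y)

"XZYXXZY"


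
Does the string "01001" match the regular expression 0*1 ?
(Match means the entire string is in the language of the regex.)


|string| = 5; first = '0'; last = '1'

No, "01001" does not match 0*1


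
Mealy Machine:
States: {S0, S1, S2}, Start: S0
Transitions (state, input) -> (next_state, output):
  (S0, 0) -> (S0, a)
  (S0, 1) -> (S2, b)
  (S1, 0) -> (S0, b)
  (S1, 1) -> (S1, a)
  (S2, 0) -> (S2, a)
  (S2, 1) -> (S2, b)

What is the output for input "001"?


Step-by-step:
  (S0, 0) -> (S0, a)
  (S0, 0) -> (S0, a)
  (S0, 1) -> (S2, b)

"aab"


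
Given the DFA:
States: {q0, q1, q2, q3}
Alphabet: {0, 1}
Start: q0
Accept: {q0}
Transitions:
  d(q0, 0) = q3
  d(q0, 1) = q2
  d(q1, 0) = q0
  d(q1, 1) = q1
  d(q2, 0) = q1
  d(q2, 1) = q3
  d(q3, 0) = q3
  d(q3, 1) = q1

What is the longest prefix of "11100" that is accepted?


Run the DFA, marking each prefix where the state is accepting:
  "" -> q0 [accept]
  "1" -> q2 [reject]
  "11" -> q3 [reject]
  "111" -> q1 [reject]
  "1110" -> q0 [accept]
  "11100" -> q3 [reject]

"1110"


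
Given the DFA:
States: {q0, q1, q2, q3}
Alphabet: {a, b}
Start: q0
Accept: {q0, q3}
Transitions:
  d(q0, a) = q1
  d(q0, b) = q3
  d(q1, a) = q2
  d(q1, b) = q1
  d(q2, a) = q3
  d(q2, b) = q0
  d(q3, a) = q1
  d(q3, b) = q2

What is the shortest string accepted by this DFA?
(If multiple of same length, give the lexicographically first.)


BFS by string length (lex-first path to each state shown):
  len 0: q0<-""
Found accept state at length 0.

"" (empty string)


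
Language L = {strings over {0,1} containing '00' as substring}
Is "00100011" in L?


'00' occurs at index 0

Yes, "00100011" is in L


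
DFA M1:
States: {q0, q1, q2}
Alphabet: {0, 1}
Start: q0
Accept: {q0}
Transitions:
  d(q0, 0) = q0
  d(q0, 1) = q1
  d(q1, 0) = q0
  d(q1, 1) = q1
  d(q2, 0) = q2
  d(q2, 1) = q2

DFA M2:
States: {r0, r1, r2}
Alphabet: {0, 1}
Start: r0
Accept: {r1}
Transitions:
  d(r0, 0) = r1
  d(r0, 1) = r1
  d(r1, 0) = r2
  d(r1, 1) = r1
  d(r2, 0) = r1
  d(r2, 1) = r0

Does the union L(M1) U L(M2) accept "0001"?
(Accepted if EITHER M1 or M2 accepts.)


M1: final=q1 accepted=False
M2: final=r1 accepted=True

Yes, union accepts


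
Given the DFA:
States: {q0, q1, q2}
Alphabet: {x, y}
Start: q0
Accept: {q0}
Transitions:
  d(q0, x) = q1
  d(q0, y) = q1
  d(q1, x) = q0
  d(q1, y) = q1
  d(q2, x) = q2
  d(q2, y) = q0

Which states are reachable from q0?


BFS from q0:
  layer 0: {q0}
  layer 1: {q1}

{q0, q1}


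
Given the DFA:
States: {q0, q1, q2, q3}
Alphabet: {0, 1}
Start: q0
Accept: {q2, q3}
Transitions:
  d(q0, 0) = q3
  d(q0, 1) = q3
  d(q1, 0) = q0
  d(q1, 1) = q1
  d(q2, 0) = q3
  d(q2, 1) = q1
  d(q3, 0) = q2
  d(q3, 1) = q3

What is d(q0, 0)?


Looking up transition d(q0, 0)

q3


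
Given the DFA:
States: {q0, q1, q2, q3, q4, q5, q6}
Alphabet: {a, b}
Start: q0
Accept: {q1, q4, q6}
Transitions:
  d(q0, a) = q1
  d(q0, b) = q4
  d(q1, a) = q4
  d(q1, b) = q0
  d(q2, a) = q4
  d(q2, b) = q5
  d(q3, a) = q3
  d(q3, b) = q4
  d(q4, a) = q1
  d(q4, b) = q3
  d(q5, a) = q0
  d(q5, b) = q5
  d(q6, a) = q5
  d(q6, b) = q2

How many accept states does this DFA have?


Accept states listed: {q1, q4, q6}
Counting: q1(1) q4(2) q6(3)

3


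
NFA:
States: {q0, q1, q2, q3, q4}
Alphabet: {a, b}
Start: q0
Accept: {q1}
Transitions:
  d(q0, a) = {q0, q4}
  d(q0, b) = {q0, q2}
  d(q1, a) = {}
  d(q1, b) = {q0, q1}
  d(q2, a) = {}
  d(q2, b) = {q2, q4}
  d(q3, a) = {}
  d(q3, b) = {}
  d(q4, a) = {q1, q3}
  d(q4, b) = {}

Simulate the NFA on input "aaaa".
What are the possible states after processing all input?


Start: {q0}
  --a--> {q0, q4}
  --a--> {q0, q1, q3, q4}
  --a--> {q0, q1, q3, q4}
  --a--> {q0, q1, q3, q4}

{q0, q1, q3, q4}


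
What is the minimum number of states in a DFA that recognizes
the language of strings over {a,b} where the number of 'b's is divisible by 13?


States track (count of 'b') mod 13.
Need 13 states: one per remainder 0..12; accept = remainder 0.

13


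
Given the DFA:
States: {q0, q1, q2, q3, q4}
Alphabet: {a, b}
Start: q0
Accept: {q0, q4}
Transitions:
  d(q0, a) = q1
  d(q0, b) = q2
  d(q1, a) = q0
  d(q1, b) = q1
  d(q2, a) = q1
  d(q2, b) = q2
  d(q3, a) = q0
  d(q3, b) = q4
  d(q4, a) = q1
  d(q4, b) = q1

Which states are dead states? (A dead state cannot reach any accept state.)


Forward reachability from each state:
  q0 -> reaches accept state q0 (live)
  q1 -> reaches accept state q0 (live)
  q2 -> reaches accept state q0 (live)
  q3 -> reaches accept state q0 (live)
  q4 -> reaches accept state q0 (live)

None (all states can reach an accept state)


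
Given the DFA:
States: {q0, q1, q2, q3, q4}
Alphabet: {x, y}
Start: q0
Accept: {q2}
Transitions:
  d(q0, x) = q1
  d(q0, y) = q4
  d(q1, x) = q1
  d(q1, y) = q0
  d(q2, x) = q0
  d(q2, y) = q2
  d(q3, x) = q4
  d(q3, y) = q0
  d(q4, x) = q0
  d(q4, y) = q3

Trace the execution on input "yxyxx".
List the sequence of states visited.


Input: yxyxx
d(q0, y) = q4
d(q4, x) = q0
d(q0, y) = q4
d(q4, x) = q0
d(q0, x) = q1


q0 -> q4 -> q0 -> q4 -> q0 -> q1


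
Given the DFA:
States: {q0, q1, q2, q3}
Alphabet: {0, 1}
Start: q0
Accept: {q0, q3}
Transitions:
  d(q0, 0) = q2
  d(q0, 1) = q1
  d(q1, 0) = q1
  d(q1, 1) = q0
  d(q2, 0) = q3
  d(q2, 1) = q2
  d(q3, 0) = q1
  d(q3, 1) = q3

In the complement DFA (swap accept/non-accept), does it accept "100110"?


Trace: q0 -> q1 -> q1 -> q1 -> q0 -> q1 -> q1
Final: q1
Original accept: {q0, q3}
Complement: q1 is not in original accept

Yes, complement accepts (original rejects)


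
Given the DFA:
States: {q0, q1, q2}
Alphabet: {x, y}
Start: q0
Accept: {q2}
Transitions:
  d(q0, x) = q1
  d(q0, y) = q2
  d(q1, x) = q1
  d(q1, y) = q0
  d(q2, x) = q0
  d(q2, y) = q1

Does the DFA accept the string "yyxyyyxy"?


Trace: q0 -> q2 -> q1 -> q1 -> q0 -> q2 -> q1 -> q1 -> q0
Final state: q0
Accept states: {q2}

No, rejected (final state q0 is not an accept state)


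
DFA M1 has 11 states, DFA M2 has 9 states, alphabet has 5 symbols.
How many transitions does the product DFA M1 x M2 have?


Product DFA has 11 * 9 = 99 states.
Each has 5 transitions: 99 * 5 = 495

495


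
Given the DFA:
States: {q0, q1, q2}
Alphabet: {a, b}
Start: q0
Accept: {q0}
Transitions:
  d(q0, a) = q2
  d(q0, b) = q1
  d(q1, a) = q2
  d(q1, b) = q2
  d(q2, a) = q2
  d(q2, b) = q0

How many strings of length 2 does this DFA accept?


Enumerating all length-2 strings:
  "aa" -> q2 [reject]
  "ab" -> q0 [accept]
  "ba" -> q2 [reject]
  "bb" -> q2 [reject]

1 out of 4


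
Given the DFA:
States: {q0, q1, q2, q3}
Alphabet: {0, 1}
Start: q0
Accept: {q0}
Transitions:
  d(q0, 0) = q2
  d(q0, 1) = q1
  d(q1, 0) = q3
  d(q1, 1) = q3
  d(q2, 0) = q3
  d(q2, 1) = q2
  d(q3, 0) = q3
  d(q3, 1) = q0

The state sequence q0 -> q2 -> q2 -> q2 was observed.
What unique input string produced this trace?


Trace back each transition to find the symbol:
  q0 --[0]--> q2
  q2 --[1]--> q2
  q2 --[1]--> q2

"011"


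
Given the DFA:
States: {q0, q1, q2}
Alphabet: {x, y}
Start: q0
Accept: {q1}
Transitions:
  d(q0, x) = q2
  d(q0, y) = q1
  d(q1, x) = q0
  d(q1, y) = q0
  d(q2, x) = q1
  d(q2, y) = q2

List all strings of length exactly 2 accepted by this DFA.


All strings of length 2: 4 total
Accepted: 1

"xx"


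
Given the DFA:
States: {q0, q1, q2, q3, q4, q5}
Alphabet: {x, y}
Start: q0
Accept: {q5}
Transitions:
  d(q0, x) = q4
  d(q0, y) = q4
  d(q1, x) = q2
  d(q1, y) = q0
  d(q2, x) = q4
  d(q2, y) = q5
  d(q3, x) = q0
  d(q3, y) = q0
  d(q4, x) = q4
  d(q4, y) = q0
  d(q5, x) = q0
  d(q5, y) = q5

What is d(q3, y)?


Looking up transition d(q3, y)

q0


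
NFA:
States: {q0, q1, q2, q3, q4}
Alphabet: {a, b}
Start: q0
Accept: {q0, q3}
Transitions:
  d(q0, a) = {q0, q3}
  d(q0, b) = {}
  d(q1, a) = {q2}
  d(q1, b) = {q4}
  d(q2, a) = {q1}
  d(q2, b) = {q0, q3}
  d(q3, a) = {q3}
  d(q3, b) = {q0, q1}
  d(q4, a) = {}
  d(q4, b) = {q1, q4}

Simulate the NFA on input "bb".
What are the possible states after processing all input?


Start: {q0}
  --b--> {}
  --b--> {}

{} (empty set, no valid transitions)


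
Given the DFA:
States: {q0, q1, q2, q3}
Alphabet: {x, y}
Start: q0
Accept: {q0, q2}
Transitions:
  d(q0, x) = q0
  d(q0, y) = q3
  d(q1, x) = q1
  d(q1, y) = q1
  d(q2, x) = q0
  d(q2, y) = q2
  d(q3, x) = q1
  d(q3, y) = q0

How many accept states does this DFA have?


Accept states listed: {q0, q2}
Counting: q0(1) q2(2)

2


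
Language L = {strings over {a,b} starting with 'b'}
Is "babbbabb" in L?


first symbol = 'b'

Yes, "babbbabb" is in L


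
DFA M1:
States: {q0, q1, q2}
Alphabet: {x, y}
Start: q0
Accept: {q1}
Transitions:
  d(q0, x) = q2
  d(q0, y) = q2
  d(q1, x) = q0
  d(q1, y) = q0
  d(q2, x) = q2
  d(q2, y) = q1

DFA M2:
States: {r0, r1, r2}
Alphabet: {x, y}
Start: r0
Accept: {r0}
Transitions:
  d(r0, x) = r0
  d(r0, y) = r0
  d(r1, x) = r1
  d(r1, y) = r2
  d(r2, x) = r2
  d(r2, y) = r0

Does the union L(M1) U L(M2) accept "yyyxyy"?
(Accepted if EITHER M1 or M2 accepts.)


M1: final=q0 accepted=False
M2: final=r0 accepted=True

Yes, union accepts


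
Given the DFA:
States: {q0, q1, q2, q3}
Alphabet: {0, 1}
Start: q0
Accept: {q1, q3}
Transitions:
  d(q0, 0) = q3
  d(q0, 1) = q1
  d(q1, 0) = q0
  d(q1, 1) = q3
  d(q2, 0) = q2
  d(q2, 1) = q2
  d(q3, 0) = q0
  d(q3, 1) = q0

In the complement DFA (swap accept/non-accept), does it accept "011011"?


Trace: q0 -> q3 -> q0 -> q1 -> q0 -> q1 -> q3
Final: q3
Original accept: {q1, q3}
Complement: q3 is in original accept

No, complement rejects (original accepts)


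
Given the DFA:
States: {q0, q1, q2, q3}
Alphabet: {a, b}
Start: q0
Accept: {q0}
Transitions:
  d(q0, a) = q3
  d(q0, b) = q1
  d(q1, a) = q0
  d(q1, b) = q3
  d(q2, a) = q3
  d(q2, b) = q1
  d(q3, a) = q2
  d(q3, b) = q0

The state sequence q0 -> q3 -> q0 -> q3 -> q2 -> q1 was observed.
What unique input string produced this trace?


Trace back each transition to find the symbol:
  q0 --[a]--> q3
  q3 --[b]--> q0
  q0 --[a]--> q3
  q3 --[a]--> q2
  q2 --[b]--> q1

"abaab"


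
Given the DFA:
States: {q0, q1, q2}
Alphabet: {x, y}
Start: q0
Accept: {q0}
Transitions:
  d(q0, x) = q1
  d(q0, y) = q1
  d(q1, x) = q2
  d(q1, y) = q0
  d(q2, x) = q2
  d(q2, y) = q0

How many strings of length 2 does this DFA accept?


Enumerating all length-2 strings:
  "xx" -> q2 [reject]
  "xy" -> q0 [accept]
  "yx" -> q2 [reject]
  "yy" -> q0 [accept]

2 out of 4


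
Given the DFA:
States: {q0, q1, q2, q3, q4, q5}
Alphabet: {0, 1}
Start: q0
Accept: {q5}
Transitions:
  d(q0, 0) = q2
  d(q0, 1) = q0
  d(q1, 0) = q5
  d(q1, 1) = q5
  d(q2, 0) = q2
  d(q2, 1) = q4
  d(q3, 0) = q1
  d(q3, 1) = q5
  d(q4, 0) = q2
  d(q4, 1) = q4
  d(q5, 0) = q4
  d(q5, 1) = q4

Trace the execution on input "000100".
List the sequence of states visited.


Input: 000100
d(q0, 0) = q2
d(q2, 0) = q2
d(q2, 0) = q2
d(q2, 1) = q4
d(q4, 0) = q2
d(q2, 0) = q2


q0 -> q2 -> q2 -> q2 -> q4 -> q2 -> q2


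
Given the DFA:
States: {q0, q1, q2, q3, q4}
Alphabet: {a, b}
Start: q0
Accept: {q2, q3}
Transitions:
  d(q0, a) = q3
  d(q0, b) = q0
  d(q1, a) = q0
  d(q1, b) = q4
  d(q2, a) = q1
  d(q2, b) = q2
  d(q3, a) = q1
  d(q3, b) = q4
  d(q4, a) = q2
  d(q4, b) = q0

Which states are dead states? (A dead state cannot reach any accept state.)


Forward reachability from each state:
  q0 -> reaches accept state q2 (live)
  q1 -> reaches accept state q2 (live)
  q2 -> reaches accept state q2 (live)
  q3 -> reaches accept state q2 (live)
  q4 -> reaches accept state q2 (live)

None (all states can reach an accept state)


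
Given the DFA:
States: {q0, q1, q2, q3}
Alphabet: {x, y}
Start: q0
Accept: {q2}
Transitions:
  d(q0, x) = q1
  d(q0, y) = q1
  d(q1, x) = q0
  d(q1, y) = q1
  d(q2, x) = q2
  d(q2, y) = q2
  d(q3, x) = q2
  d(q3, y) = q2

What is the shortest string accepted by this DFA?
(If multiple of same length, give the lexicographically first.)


BFS by string length (lex-first path to each state shown):
  len 0: q0<-""
  len 1: q1<-"x"
  len 2: q0<-"xx", q1<-"xy"
  len 3: q0<-"xyx", q1<-"xxx"
  len 4: q0<-"xxxx", q1<-"xxxy"
  len 5: q0<-"xxxyx", q1<-"xxxxx"
  len 6: q0<-"xxxxxx", q1<-"xxxxxy"
  len 7: q0<-"xxxxxyx", q1<-"xxxxxxx"
  len 8: q0<-"xxxxxxxx", q1<-"xxxxxxxy"

No string accepted (empty language)


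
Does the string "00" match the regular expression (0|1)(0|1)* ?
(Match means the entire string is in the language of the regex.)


|string| = 2; first = '0'; last = '0'

Yes, "00" matches (0|1)(0|1)*


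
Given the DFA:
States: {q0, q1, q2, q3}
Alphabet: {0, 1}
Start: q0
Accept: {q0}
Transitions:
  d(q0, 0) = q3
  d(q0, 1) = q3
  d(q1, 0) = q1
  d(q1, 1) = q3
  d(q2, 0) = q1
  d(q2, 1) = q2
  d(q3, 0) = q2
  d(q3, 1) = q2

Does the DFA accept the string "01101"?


Trace: q0 -> q3 -> q2 -> q2 -> q1 -> q3
Final state: q3
Accept states: {q0}

No, rejected (final state q3 is not an accept state)


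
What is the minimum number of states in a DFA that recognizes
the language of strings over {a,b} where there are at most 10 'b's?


States: count = 0, 1, ..., 10 (all accepting; 11 states), plus a dead state for count > 10.
Total: 11 + 1 = 12.

12


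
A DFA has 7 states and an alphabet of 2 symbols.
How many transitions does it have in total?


Each state has exactly one transition per symbol.
7 * 2 = 14

14


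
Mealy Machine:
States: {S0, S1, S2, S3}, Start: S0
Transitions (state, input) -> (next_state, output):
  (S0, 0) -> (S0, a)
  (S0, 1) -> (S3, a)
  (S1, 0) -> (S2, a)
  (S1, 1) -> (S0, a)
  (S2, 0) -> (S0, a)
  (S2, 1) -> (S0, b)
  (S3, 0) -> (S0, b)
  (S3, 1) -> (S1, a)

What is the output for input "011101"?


Step-by-step:
  (S0, 0) -> (S0, a)
  (S0, 1) -> (S3, a)
  (S3, 1) -> (S1, a)
  (S1, 1) -> (S0, a)
  (S0, 0) -> (S0, a)
  (S0, 1) -> (S3, a)

"aaaaaa"


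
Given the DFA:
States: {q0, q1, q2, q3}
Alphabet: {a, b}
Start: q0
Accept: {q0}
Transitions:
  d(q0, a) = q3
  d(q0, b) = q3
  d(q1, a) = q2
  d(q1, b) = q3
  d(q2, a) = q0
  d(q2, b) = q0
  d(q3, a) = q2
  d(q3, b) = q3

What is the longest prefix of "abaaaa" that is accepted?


Run the DFA, marking each prefix where the state is accepting:
  "" -> q0 [accept]
  "a" -> q3 [reject]
  "ab" -> q3 [reject]
  "aba" -> q2 [reject]
  "abaa" -> q0 [accept]
  "abaaa" -> q3 [reject]
  "abaaaa" -> q2 [reject]

"abaa"


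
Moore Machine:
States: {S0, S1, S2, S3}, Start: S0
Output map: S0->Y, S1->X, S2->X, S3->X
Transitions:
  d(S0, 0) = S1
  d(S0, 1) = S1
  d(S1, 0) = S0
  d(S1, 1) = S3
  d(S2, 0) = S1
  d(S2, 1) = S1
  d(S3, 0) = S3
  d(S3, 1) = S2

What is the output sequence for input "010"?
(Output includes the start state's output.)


Start: S0 (output Y)
  --0--> S1 (output X)
  --1--> S3 (output X)
  --0--> S3 (output X)

"YXXX"


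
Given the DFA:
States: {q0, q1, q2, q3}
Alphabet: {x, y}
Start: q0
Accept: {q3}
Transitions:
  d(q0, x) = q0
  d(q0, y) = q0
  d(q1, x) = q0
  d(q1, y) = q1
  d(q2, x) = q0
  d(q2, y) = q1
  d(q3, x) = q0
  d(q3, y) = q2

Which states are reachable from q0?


BFS from q0:
  layer 0: {q0}

{q0}


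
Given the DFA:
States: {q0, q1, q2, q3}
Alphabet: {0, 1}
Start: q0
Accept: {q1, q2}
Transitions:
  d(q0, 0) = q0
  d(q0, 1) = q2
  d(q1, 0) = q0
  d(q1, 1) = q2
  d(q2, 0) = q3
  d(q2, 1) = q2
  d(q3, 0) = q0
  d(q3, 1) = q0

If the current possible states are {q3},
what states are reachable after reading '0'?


Apply transition on '0' from each current state:
  d(q3, 0) = q0

{q0}


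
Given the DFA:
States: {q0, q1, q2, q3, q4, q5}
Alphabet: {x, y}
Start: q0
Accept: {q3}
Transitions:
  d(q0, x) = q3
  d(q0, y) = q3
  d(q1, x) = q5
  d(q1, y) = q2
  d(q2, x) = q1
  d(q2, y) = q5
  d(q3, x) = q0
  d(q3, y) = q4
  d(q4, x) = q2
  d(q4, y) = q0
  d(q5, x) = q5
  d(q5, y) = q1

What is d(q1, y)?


Looking up transition d(q1, y)

q2


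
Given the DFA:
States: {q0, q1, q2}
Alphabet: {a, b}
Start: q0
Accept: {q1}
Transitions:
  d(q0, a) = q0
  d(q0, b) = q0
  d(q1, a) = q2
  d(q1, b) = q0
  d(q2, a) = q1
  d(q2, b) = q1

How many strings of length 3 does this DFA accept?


Enumerating all length-3 strings:
  "aaa" -> q0 [reject]
  "aab" -> q0 [reject]
  "aba" -> q0 [reject]
  "abb" -> q0 [reject]
  "baa" -> q0 [reject]
  "bab" -> q0 [reject]
  "bba" -> q0 [reject]
  "bbb" -> q0 [reject]

0 out of 8


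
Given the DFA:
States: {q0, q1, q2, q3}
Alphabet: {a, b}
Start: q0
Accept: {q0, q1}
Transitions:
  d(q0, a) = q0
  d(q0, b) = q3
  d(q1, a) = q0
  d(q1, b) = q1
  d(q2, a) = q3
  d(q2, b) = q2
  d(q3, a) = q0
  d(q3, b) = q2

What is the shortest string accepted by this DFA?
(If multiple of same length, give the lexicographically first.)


BFS by string length (lex-first path to each state shown):
  len 0: q0<-""
Found accept state at length 0.

"" (empty string)


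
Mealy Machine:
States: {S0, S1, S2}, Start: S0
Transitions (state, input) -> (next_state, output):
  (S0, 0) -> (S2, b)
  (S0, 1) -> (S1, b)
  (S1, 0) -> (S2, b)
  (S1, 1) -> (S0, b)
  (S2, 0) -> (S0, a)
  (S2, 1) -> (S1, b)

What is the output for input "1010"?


Step-by-step:
  (S0, 1) -> (S1, b)
  (S1, 0) -> (S2, b)
  (S2, 1) -> (S1, b)
  (S1, 0) -> (S2, b)

"bbbb"


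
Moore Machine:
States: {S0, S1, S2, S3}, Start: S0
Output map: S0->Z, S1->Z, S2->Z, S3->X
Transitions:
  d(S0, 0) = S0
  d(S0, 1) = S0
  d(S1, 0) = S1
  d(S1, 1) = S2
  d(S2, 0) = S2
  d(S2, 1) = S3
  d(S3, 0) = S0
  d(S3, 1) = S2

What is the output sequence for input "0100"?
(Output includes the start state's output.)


Start: S0 (output Z)
  --0--> S0 (output Z)
  --1--> S0 (output Z)
  --0--> S0 (output Z)
  --0--> S0 (output Z)

"ZZZZZ"


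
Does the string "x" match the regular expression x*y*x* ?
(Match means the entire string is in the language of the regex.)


|string| = 1; first = 'x'; last = 'x'

Yes, "x" matches x*y*x*


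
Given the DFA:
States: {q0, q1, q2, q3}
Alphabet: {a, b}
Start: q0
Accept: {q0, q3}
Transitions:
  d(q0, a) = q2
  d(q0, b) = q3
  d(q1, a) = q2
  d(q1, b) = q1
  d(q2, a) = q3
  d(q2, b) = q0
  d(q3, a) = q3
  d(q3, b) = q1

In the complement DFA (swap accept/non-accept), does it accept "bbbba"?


Trace: q0 -> q3 -> q1 -> q1 -> q1 -> q2
Final: q2
Original accept: {q0, q3}
Complement: q2 is not in original accept

Yes, complement accepts (original rejects)


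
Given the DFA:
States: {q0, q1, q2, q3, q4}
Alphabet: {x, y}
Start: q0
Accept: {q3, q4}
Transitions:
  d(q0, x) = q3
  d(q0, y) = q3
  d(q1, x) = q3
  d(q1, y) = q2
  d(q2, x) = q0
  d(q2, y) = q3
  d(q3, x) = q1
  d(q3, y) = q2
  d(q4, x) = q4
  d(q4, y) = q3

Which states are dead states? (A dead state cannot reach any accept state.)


Forward reachability from each state:
  q0 -> reaches accept state q3 (live)
  q1 -> reaches accept state q3 (live)
  q2 -> reaches accept state q3 (live)
  q3 -> reaches accept state q3 (live)
  q4 -> reaches accept state q3 (live)

None (all states can reach an accept state)


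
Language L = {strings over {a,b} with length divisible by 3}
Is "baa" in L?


length = 3; 3 mod 3 = 0

Yes, "baa" is in L


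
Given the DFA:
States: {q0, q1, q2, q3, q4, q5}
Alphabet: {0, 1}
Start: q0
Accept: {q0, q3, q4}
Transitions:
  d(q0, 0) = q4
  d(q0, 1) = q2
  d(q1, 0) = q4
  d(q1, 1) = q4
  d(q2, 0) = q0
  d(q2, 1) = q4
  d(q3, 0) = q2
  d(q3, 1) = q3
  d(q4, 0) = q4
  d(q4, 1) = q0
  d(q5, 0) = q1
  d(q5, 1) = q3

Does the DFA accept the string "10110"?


Trace: q0 -> q2 -> q0 -> q2 -> q4 -> q4
Final state: q4
Accept states: {q0, q3, q4}

Yes, accepted (final state q4 is an accept state)


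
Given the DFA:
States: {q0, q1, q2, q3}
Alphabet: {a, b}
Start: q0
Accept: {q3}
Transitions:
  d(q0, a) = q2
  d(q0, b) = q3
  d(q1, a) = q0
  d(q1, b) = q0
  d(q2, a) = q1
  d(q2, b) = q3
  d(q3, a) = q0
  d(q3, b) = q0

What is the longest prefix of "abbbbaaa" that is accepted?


Run the DFA, marking each prefix where the state is accepting:
  "" -> q0 [reject]
  "a" -> q2 [reject]
  "ab" -> q3 [accept]
  "abb" -> q0 [reject]
  "abbb" -> q3 [accept]
  "abbbb" -> q0 [reject]
  "abbbba" -> q2 [reject]
  "abbbbaa" -> q1 [reject]
  "abbbbaaa" -> q0 [reject]

"abbb"
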